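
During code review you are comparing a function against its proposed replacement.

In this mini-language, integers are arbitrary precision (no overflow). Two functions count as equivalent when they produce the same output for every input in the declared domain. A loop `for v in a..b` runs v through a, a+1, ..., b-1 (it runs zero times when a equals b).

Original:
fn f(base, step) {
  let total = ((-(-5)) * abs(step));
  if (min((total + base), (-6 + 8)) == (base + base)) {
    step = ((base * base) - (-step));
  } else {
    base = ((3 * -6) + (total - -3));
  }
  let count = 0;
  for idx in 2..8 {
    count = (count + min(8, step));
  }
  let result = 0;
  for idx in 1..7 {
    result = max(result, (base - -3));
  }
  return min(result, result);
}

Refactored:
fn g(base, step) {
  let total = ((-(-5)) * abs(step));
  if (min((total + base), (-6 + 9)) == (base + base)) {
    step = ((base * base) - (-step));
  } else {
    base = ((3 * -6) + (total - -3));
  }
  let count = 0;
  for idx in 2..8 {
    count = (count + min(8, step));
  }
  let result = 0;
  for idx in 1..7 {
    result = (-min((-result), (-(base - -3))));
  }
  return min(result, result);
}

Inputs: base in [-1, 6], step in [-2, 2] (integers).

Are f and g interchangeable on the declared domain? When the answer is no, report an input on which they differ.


These are not equivalent — on base=1, step=-2 the outputs split (4 vs 0).
f: total = 10; (min((total + base), (-6 + 8)) == (base + base)) -> true; step = -1; count = 0; [idx=2]; count = -1; [idx=3]; count = -2; [idx=4]; count = -3; [idx=5]; count = -4; [idx=6]; count = -5; [idx=7]; count = -6; result = 0; [idx=1]; result = 4; [idx=2]; result = 4; [idx=3]; result = 4; [idx=4]; result = 4; [idx=5]; result = 4; [idx=6]; result = 4; return 4
g: total = 10; (min((total + base), (-6 + 9)) == (base + base)) -> false; base = -5; count = 0; [idx=2]; count = -2; [idx=3]; count = -4; [idx=4]; count = -6; [idx=5]; count = -8; [idx=6]; count = -10; [idx=7]; count = -12; result = 0; [idx=1]; result = 0; [idx=2]; result = 0; [idx=3]; result = 0; [idx=4]; result = 0; [idx=5]; result = 0; [idx=6]; result = 0; return 0
verdict: not equivalent; witness: base=1, step=-2


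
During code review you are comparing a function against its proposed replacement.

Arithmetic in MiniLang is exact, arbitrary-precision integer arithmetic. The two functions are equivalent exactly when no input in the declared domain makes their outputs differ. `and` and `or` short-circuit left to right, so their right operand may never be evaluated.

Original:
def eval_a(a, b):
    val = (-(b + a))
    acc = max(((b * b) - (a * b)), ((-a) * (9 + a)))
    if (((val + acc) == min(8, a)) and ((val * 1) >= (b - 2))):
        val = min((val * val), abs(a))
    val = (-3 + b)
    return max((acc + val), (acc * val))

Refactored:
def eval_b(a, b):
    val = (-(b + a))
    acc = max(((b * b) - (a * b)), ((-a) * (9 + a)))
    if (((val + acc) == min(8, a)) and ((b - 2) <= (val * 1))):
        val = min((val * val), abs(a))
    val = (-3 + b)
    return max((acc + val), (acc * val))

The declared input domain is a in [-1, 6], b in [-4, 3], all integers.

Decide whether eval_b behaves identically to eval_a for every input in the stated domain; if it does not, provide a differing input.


Changes here: comparison usage differs; the full 64-point sweep finds no disagreement.
verdict: equivalent


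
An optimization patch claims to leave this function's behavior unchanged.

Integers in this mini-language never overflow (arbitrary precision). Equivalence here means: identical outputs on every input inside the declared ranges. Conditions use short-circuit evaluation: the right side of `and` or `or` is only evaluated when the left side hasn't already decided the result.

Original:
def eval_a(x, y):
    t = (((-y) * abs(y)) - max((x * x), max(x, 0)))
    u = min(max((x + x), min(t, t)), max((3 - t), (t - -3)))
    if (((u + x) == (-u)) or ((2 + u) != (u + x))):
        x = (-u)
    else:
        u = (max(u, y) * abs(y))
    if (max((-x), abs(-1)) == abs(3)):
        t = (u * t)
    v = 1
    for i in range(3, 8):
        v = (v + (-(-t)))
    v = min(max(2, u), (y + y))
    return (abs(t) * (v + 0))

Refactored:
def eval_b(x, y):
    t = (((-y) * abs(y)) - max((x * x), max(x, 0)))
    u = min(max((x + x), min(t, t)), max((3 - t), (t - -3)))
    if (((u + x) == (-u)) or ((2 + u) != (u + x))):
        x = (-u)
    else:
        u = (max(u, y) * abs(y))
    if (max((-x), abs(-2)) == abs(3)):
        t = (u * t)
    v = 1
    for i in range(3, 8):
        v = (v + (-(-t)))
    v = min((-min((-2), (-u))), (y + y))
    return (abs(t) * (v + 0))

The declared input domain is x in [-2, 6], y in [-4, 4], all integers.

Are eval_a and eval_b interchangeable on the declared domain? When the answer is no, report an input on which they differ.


The edit looks behavioral (`-1` became `-2`), but over these ranges it never changes the outcome.
One worked example (x=1, y=-2) — eval_a: t becomes 3; next u becomes 3; next (((u + x) == (-u)) or ((2 + u) != (u + x))) evaluates to true; next x becomes -3; next (max((-x), abs(-1)) == abs(3)) evaluates to true; next t becomes 9; next v becomes 1; next at i=3:; next v becomes 10; next at i=4:; next v becomes 19; next at i=5:; next v becomes 28; next at i=6:; next v becomes 37; next at i=7:; next v becomes 46; next v becomes -4; next final value -36; eval_b: t becomes 3; next u becomes 3; next (((u + x) == (-u)) or ((2 + u) != (u + x))) evaluates to true; next x becomes -3; next (max((-x), abs(-2)) == abs(3)) evaluates to true; next t becomes 9; next v becomes 1; next at i=3:; next v becomes 10; next at i=4:; next v becomes 19; next at i=5:; next v becomes 28; next at i=6:; next v becomes 37; next at i=7:; next v becomes 46; next v becomes -4; next final value -36; agreement on -36.
Every one of the 81 inputs gives matching results.
verdict: equivalent


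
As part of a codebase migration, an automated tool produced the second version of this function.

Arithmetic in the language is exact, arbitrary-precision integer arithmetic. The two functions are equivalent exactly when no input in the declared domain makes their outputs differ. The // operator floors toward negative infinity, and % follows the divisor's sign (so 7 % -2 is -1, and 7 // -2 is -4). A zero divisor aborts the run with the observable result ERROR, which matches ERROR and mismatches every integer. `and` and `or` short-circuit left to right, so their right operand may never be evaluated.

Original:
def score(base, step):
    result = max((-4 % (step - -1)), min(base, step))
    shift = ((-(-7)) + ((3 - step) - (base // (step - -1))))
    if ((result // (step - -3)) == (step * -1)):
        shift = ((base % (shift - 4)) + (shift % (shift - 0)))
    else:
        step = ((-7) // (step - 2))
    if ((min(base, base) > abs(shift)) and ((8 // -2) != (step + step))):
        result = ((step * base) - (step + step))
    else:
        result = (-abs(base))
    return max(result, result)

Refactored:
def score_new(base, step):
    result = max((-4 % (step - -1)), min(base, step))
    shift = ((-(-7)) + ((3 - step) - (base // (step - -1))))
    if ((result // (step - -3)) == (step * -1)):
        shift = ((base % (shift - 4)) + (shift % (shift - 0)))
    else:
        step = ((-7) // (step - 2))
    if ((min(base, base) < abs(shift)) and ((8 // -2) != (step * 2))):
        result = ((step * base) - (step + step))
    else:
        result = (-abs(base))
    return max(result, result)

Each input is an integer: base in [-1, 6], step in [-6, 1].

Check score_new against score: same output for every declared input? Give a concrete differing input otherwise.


Consider the input base=-1, step=-6.
score: result=-4, then shift=16, then ((result // (step - -3)) == (step * -1)) is false, then step=0, then ((min(base, base) > abs(shift)) and ((8 // -2) != (step + step))) is false, then result=-1, then returns -1
score_new: result=-4, then shift=16, then ((result // (step - -3)) == (step * -1)) is false, then step=0, then ((min(base, base) < abs(shift)) and ((8 // -2) != (step * 2))) is true, then result=0, then returns 0
-1 vs 0 — the two versions disagree here.
verdict: not equivalent; witness: base=-1, step=-6


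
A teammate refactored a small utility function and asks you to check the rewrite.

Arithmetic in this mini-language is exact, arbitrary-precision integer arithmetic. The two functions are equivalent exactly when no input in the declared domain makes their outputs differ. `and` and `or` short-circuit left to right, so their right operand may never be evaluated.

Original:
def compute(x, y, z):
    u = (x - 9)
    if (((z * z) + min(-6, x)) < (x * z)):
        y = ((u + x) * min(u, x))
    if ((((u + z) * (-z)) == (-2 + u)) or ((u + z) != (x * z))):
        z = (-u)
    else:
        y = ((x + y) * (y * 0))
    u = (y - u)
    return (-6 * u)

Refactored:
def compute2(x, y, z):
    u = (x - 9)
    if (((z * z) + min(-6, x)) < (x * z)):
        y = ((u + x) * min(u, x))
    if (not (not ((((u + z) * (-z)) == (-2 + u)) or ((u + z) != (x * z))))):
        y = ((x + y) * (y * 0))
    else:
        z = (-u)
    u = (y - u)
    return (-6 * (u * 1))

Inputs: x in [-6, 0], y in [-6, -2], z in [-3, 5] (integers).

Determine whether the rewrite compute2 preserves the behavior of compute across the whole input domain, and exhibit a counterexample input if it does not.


These are not equivalent — on x=-6, y=-6, z=-3 the outputs split (-1980 vs -90).
compute: u := -15 | (((z * z) + min(-6, x)) < (x * z)): true | y := 315 | ((((u + z) * (-z)) == (-2 + u)) or ((u + z) != (x * z))): true | z := 15 | u := 330 | result -1980
compute2: u := -15 | (((z * z) + min(-6, x)) < (x * z)): true | y := 315 | (not (not ((((u + z) * (-z)) == (-2 + u)) or ((u + z) != (x * z))))): true | y := 0 | u := 15 | result -90
verdict: not equivalent; witness: x=-6, y=-6, z=-3


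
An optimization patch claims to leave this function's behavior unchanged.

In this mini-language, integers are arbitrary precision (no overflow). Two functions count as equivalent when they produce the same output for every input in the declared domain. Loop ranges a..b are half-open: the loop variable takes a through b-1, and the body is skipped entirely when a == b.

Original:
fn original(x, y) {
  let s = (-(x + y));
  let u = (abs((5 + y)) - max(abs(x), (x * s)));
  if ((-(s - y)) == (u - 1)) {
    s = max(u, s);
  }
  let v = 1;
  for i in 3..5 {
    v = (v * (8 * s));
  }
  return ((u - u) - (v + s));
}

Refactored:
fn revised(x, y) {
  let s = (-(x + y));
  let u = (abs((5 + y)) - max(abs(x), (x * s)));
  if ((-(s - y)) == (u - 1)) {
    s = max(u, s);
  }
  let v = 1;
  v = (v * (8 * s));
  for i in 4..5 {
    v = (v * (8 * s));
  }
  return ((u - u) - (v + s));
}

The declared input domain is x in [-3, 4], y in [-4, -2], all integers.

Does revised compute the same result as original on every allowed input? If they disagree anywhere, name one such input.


The two are interchangeable: statement counts differ; and arithmetic usage differs; and loop structure differs; and constant usage differs, and every declared input agrees.
Spot check at x=3, y=-3 — original: s=0, then u=-1, then ((-(s - y)) == (u - 1)) is false, then v=1, then (i=3), then v=0, then (i=4), then v=0, then returns 0. revised: s=0, then u=-1, then ((-(s - y)) == (u - 1)) is false, then v=1, then v=0, then (i=4), then v=0, then returns 0. Both give 0.
An exhaustive pass over the 24 declared inputs shows identical outputs.
verdict: equivalent


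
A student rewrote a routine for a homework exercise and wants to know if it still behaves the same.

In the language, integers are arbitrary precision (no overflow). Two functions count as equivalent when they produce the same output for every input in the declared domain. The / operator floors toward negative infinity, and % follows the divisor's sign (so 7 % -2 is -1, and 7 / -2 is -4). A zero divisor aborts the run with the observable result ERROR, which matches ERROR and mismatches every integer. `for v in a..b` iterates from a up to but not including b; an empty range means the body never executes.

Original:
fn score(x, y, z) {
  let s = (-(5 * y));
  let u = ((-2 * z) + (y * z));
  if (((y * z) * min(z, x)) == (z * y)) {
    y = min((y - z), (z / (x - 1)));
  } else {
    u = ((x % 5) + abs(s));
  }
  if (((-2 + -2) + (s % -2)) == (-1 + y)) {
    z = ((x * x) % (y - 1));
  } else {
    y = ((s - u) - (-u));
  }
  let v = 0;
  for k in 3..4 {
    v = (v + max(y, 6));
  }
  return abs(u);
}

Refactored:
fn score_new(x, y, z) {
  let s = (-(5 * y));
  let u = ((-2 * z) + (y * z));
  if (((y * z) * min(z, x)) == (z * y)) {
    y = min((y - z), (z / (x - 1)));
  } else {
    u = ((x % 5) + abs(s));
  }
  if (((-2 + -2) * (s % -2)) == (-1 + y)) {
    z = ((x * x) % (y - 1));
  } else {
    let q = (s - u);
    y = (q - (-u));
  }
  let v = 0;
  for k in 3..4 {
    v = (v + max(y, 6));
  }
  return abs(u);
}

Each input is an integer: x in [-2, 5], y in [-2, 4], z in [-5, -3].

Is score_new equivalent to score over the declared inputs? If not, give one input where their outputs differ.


There is a counterexample at x=-2, y=0, z=-5: 10 on one side, ERROR on the other.
score: s becomes 0; next u becomes 10; next (((y * z) * min(z, x)) == (z * y)) evaluates to true; next y becomes 1; next (((-2 + -2) + (s % -2)) == (-1 + y)) evaluates to false; next y becomes 0; next v becomes 0; next at k=3:; next v becomes 6; next final value 10
score_new: s becomes 0; next u becomes 10; next (((y * z) * min(z, x)) == (z * y)) evaluates to true; next y becomes 1; next (((-2 + -2) * (s % -2)) == (-1 + y)) evaluates to true; next hits division by zero so the output is ERROR
verdict: not equivalent; witness: x=-2, y=0, z=-5


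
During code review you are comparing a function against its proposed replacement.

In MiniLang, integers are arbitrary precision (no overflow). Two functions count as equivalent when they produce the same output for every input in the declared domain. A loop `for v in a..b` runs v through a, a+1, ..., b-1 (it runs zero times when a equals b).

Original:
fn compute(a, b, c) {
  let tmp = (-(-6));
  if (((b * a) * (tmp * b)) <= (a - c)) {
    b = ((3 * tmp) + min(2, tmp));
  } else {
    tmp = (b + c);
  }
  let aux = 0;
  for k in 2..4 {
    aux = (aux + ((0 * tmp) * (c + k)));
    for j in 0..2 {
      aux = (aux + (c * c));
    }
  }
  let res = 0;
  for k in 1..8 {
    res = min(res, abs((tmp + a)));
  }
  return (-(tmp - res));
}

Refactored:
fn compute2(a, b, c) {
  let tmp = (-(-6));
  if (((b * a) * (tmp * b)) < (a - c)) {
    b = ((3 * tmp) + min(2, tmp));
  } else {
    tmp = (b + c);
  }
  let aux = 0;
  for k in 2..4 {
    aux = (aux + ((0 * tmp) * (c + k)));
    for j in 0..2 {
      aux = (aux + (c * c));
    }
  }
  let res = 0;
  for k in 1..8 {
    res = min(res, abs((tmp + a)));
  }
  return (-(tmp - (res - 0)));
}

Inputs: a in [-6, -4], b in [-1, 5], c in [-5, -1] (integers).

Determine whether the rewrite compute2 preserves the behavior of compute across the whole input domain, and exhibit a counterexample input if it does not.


Take a=-5, b=0, c=-5.
compute: tmp becomes 6; next (((b * a) * (tmp * b)) <= (a - c)) evaluates to true; next b becomes 20; next aux becomes 0; next at k=2:; next aux becomes 0; next at j=0:; next aux becomes 25; next at j=1:; next aux becomes 50; next at k=3:; next aux becomes 50; next at j=0:; next aux becomes 75; next at j=1:; next aux becomes 100; next res becomes 0; next at k=1:; next res becomes 0; next at k=2:; next res becomes 0; next at k=3:; next res becomes 0; next at k=4:; next res becomes 0; next at k=5:; next res becomes 0; next at k=6:; next res becomes 0; next at k=7:; next res becomes 0; next final value -6
compute2: tmp becomes 6; next (((b * a) * (tmp * b)) < (a - c)) evaluates to false; next tmp becomes -5; next aux becomes 0; next at k=2:; next aux becomes 0; next at j=0:; next aux becomes 25; next at j=1:; next aux becomes 50; next at k=3:; next aux becomes 50; next at j=0:; next aux becomes 75; next at j=1:; next aux becomes 100; next res becomes 0; next at k=1:; next res becomes 0; next at k=2:; next res becomes 0; next at k=3:; next res becomes 0; next at k=4:; next res becomes 0; next at k=5:; next res becomes 0; next at k=6:; next res becomes 0; next at k=7:; next res becomes 0; next final value 5
-6 against 5: the behavior changed.
verdict: not equivalent; witness: a=-5, b=0, c=-5


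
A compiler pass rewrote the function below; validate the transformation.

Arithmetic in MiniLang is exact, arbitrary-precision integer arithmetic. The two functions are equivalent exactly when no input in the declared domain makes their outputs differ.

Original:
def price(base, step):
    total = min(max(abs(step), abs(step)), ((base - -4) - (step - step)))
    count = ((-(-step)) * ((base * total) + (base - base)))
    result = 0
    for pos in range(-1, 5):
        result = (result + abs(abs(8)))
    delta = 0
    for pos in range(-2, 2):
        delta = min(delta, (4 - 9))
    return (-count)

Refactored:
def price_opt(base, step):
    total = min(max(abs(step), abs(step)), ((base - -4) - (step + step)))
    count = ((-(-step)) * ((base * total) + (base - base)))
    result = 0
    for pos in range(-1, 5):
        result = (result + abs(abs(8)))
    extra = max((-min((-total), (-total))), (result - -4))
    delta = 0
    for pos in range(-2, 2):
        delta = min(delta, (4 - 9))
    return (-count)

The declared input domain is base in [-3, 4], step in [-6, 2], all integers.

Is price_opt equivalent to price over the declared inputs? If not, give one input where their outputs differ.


These are not equivalent — on base=-3, step=-6 the outputs split (-18 vs -108).
price: total=1, then count=18, then result=0, then (pos=-1), then result=8, then (pos=0), then result=16, then (pos=1), then result=24, then (pos=2), then result=32, then (pos=3), then result=40, then (pos=4), then result=48, then delta=0, then (pos=-2), then delta=-5, then (pos=-1), then delta=-5, then (pos=0), then delta=-5, then (pos=1), then delta=-5, then returns -18
price_opt: total=6, then count=108, then result=0, then (pos=-1), then result=8, then (pos=0), then result=16, then (pos=1), then result=24, then (pos=2), then result=32, then (pos=3), then result=40, then (pos=4), then result=48, then extra=52, then delta=0, then (pos=-2), then delta=-5, then (pos=-1), then delta=-5, then (pos=0), then delta=-5, then (pos=1), then delta=-5, then returns -108
verdict: not equivalent; witness: base=-3, step=-6


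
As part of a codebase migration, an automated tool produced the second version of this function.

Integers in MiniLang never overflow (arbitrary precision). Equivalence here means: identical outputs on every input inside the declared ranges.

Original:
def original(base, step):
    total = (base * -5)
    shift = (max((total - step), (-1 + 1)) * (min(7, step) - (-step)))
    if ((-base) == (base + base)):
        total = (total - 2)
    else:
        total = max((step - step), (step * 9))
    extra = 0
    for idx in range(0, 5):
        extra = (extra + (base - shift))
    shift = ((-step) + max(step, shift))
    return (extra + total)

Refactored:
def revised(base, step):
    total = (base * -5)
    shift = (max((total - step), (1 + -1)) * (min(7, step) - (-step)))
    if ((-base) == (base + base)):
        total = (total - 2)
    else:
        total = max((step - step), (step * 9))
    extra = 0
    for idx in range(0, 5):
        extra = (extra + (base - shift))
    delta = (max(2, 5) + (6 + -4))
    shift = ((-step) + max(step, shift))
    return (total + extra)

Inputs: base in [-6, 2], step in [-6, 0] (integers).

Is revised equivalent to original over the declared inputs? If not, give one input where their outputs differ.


Although local variable names differ; and statement counts differ; and arithmetic usage differs; and constant usage differs; and min/max/abs usage differs, 63/63 inputs agree.
verdict: equivalent


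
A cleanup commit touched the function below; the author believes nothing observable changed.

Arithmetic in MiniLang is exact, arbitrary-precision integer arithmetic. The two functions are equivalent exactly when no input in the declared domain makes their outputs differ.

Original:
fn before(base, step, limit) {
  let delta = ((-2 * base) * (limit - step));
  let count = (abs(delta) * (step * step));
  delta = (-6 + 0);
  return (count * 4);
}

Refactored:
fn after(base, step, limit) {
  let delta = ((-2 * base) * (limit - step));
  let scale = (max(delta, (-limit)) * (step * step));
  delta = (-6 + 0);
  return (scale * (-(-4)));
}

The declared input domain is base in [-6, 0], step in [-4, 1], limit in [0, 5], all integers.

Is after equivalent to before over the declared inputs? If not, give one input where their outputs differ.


Evaluate both at base=-6, step=1, limit=0.
before: delta := -12 | count := 12 | delta := -6 | result 48
after: delta := -12 | scale := 0 | delta := -6 | result 0
48 and 0 differ, so these are not the same function on this domain.
verdict: not equivalent; witness: base=-6, step=1, limit=0


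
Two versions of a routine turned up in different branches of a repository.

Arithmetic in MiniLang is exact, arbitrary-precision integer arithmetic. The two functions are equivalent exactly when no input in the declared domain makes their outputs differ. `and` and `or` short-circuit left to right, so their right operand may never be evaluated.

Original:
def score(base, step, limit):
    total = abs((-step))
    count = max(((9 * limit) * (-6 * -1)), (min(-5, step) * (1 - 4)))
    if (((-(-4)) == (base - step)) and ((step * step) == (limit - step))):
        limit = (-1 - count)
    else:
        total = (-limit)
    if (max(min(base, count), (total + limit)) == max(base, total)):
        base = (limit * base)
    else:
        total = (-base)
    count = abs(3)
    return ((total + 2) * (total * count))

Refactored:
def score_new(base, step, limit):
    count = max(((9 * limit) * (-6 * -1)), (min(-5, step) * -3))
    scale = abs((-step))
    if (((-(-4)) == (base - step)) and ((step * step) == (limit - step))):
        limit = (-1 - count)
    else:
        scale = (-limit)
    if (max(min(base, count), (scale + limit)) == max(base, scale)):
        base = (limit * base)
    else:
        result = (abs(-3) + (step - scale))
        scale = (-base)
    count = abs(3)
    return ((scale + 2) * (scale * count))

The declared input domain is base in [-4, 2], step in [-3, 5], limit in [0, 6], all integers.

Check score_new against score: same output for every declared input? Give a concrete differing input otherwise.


Equivalent — the differences include arithmetic usage differs; also min/max/abs usage differs; also statement counts differ; also constant usage differs; also local variable names differ, yet no declared input distinguishes the two.
One worked example (base=1, step=-3, limit=3) — score: total becomes 3; next count becomes 162; next (((-(-4)) == (base - step)) and ((step * step) == (limit - step))) evaluates to false; next total becomes -3; next (max(min(base, count), (total + limit)) == max(base, total)) evaluates to true; next base becomes 3; next count becomes 3; next final value 9; score_new: count becomes 162; next scale becomes 3; next (((-(-4)) == (base - step)) and ((step * step) == (limit - step))) evaluates to false; next scale becomes -3; next (max(min(base, count), (scale + limit)) == max(base, scale)) evaluates to true; next base becomes 3; next count becomes 3; next final value 9; agreement on 9.
Sweeping the whole domain (441 inputs) finds no disagreement.
verdict: equivalent


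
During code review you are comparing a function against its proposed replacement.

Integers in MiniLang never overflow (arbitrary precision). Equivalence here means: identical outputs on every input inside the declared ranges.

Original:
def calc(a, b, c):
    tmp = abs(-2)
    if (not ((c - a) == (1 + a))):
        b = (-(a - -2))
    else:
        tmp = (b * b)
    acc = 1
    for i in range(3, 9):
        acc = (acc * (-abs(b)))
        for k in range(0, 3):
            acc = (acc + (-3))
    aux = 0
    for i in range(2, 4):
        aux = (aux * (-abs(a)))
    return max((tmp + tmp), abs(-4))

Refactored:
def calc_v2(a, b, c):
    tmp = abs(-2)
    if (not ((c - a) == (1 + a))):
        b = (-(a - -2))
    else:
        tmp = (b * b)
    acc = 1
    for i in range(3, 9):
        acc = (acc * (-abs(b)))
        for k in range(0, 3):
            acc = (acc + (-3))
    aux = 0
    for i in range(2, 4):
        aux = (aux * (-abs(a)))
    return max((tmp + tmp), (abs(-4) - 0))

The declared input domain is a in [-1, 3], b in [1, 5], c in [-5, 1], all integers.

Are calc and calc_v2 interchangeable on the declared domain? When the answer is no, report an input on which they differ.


Reading the diff, among the changes: constant usage differs, arithmetic usage differs.
One worked example (a=3, b=4, c=-4) — calc: tmp := 2 | (not ((c - a) == (1 + a))): true | b := -5 | acc := 1 | iter i=3: | acc := -5 | iter k=0: | acc := -8 | iter k=1: | acc := -11 | iter k=2: | acc := -14 | iter i=4: | acc := 70 | iter k=0: | acc := 67 | iter k=1: | acc := 64 | iter k=2: | acc := 61 | iter i=5: | acc := -305 | iter k=0: | acc := -308 | iter k=1: | acc := -311 | iter k=2: | acc := -314 | iter i=6: | acc := 1570 | iter k=0: | acc := 1567 | iter k=1: | acc := 1564 | iter k=2: | acc := 1561 | iter i=7: | acc := -7805 | iter k=0: | acc := -7808 | iter k=1: | acc := -7811 | iter k=2: | acc := -7814 | iter i=8: | acc := 39070 | iter k=0: | acc := 39067 | iter k=1: | acc := 39064 | iter k=2: | acc := 39061 | aux := 0 | iter i=2: | aux := 0 | iter i=3: | aux := 0 | result 4; calc_v2: tmp := 2 | (not ((c - a) == (1 + a))): true | b := -5 | acc := 1 | iter i=3: | acc := -5 | iter k=0: | acc := -8 | iter k=1: | acc := -11 | iter k=2: | acc := -14 | iter i=4: | acc := 70 | iter k=0: | acc := 67 | iter k=1: | acc := 64 | iter k=2: | acc := 61 | iter i=5: | acc := -305 | iter k=0: | acc := -308 | iter k=1: | acc := -311 | iter k=2: | acc := -314 | iter i=6: | acc := 1570 | iter k=0: | acc := 1567 | iter k=1: | acc := 1564 | iter k=2: | acc := 1561 | iter i=7: | acc := -7805 | iter k=0: | acc := -7808 | iter k=1: | acc := -7811 | iter k=2: | acc := -7814 | iter i=8: | acc := 39070 | iter k=0: | acc := 39067 | iter k=1: | acc := 39064 | iter k=2: | acc := 39061 | aux := 0 | iter i=2: | aux := 0 | iter i=3: | aux := 0 | result 4; agreement on 4.
Checked all 175 inputs in the declared domain: the outputs agree on every one.
verdict: equivalent


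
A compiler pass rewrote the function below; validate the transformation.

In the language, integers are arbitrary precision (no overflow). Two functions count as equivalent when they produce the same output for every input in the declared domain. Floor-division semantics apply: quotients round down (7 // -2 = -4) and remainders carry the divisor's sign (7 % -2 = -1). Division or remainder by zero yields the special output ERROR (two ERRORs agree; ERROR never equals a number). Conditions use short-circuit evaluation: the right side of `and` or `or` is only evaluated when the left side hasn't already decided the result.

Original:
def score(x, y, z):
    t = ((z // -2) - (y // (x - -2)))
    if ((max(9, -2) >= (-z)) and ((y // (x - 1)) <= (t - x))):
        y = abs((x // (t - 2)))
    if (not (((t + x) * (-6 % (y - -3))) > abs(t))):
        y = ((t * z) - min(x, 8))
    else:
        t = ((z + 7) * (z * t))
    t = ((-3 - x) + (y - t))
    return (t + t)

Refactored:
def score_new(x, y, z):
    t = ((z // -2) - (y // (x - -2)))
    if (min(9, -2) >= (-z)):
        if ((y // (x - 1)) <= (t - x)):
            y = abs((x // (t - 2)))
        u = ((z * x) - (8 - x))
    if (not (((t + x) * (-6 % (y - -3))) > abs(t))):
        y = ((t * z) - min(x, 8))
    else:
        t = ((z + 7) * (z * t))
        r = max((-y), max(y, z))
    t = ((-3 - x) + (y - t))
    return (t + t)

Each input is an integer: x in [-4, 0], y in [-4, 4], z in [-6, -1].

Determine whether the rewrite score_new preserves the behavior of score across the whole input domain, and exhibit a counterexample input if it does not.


The rewrite breaks on x=-4, y=-3, z=-5, where the results are -2 and ERROR.
score: t becomes 1; next ((max(9, -2) >= (-z)) and ((y // (x - 1)) <= (t - x))) evaluates to true; next y becomes 4; next (not (((t + x) * (-6 % (y - -3))) > abs(t))) evaluates to true; next y becomes -1; next t becomes -1; next final value -2
score_new: t becomes 1; next (min(9, -2) >= (-z)) evaluates to false; next hits division by zero so the output is ERROR
verdict: not equivalent; witness: x=-4, y=-3, z=-5


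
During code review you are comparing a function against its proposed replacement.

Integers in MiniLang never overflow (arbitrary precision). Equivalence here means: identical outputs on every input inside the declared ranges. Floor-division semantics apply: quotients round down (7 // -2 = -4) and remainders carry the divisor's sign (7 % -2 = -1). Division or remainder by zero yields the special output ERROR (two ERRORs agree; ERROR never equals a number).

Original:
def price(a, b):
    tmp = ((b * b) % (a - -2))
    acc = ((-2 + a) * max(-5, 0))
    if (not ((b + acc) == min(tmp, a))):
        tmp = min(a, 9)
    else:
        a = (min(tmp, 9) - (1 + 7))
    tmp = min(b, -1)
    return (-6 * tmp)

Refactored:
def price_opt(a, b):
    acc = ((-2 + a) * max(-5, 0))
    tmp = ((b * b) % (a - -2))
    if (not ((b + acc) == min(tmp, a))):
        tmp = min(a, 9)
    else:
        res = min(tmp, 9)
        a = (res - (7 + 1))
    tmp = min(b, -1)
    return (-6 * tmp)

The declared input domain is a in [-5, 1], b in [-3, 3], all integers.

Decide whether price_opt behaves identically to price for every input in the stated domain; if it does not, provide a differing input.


Equivalent — the differences include local variable names differ; also statement counts differ, yet no declared input distinguishes the two.
One worked example (a=1, b=-1) — price: tmp becomes 1; next acc becomes 0; next (not ((b + acc) == min(tmp, a))) evaluates to true; next tmp becomes 1; next tmp becomes -1; next final value 6; price_opt: acc becomes 0; next tmp becomes 1; next (not ((b + acc) == min(tmp, a))) evaluates to true; next tmp becomes 1; next tmp becomes -1; next final value 6; agreement on 6.
An exhaustive pass over the 49 declared inputs shows identical outputs.
verdict: equivalent


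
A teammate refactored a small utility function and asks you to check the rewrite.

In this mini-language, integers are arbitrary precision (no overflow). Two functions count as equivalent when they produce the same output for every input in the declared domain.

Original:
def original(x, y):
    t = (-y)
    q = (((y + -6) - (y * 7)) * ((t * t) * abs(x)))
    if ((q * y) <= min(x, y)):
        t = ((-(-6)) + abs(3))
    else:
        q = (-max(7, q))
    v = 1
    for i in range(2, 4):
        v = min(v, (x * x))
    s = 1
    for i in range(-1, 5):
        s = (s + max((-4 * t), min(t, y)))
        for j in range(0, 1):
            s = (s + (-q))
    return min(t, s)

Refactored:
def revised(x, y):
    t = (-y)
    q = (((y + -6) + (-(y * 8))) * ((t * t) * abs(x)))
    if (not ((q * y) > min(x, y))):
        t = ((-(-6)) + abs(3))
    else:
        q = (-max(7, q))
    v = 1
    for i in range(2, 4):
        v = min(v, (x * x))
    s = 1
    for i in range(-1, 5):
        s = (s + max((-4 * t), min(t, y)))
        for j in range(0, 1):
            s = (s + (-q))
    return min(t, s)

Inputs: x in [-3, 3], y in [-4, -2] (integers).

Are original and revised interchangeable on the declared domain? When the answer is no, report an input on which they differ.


x=-3, y=-4 yields -5207 from original but -6359 from revised.
verdict: not equivalent; witness: x=-3, y=-4


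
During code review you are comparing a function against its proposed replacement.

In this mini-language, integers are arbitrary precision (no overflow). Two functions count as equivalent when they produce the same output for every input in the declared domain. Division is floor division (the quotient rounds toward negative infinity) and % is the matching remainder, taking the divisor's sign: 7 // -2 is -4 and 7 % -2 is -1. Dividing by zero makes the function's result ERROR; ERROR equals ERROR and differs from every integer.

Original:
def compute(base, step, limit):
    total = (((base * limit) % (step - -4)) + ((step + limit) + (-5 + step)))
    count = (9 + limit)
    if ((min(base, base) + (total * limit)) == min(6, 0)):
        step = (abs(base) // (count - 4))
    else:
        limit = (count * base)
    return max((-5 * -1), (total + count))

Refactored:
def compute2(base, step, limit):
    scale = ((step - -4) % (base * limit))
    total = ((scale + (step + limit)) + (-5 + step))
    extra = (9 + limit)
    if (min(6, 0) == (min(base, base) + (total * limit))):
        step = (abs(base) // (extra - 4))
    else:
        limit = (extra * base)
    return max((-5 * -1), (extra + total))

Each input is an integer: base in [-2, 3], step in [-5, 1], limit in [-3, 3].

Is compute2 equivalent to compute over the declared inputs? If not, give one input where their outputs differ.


Not equivalent: base=-2, step=-5, limit=0 separates them (5 vs ERROR).
compute: total becomes -15; next count becomes 9; next ((min(base, base) + (total * limit)) == min(6, 0)) evaluates to false; next limit becomes -18; next final value 5
compute2: hits division by zero so the output is ERROR
verdict: not equivalent; witness: base=-2, step=-5, limit=0


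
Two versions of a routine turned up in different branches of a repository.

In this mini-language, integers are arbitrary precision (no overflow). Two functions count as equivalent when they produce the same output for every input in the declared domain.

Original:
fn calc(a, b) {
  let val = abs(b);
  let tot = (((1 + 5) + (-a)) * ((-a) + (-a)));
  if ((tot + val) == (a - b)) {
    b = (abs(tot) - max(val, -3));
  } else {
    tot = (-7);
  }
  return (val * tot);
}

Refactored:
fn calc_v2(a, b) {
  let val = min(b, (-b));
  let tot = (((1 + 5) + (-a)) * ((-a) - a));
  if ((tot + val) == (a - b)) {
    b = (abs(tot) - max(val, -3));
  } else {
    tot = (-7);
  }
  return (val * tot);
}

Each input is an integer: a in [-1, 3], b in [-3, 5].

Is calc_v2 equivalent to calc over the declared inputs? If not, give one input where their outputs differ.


Try a=-1, b=-3.
calc: val becomes 3; next tot becomes 14; next ((tot + val) == (a - b)) evaluates to false; next tot becomes -7; next final value -21
calc_v2: val becomes -3; next tot becomes 14; next ((tot + val) == (a - b)) evaluates to false; next tot becomes -7; next final value 21
-21 against 21: the behavior changed.
verdict: not equivalent; witness: a=-1, b=-3


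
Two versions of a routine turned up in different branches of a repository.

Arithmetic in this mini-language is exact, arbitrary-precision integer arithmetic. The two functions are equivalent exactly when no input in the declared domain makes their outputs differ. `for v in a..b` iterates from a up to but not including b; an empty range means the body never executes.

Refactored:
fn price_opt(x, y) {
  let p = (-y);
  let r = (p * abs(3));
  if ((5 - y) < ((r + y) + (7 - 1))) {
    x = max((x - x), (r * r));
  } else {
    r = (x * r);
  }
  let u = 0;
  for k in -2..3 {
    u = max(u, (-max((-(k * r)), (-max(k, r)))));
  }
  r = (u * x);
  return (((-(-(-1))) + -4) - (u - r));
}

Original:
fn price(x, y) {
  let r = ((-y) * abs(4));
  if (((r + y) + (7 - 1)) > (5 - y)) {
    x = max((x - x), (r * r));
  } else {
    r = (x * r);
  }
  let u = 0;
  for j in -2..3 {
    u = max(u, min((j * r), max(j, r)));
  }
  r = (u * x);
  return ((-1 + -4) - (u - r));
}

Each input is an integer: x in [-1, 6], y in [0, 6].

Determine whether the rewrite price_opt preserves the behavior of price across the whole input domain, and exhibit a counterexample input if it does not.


x=-1, y=1 yields -13 from price but -11 from price_opt.
verdict: not equivalent; witness: x=-1, y=1


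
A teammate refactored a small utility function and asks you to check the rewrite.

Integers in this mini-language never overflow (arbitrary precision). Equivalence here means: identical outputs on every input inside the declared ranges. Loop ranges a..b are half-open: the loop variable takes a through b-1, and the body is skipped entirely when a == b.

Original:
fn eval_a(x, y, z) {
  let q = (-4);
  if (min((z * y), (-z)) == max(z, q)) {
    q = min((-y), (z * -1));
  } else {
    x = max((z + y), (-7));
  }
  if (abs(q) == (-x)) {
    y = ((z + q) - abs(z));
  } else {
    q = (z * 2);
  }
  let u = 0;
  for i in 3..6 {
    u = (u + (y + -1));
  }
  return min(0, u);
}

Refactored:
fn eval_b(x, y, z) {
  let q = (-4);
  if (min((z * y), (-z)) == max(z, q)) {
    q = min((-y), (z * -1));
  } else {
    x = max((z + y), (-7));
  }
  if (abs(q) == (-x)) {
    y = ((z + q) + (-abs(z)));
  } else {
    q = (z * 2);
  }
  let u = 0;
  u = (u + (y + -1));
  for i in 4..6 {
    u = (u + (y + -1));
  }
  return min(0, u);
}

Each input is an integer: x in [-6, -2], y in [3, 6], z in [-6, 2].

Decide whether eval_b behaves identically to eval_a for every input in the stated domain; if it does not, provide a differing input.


This is a faithful refactor — statement counts differ; also constant usage differs; also loop structure differs; also arithmetic usage differs, but the computed results match everywhere.
As a probe, take x=-6, y=6, z=0: eval_a runs q = -4; (min((z * y), (-z)) == max(z, q)) -> true; q = -6; (abs(q) == (-x)) -> true; y = -6; u = 0; [i=3]; u = -7; [i=4]; u = -14; [i=5]; u = -21; return -21; eval_b runs q = -4; (min((z * y), (-z)) == max(z, q)) -> true; q = -6; (abs(q) == (-x)) -> true; y = -6; u = 0; u = -7; [i=4]; u = -14; [i=5]; u = -21; return -21; both end at -21.
Across all 180 domain points the two functions coincide.
verdict: equivalent


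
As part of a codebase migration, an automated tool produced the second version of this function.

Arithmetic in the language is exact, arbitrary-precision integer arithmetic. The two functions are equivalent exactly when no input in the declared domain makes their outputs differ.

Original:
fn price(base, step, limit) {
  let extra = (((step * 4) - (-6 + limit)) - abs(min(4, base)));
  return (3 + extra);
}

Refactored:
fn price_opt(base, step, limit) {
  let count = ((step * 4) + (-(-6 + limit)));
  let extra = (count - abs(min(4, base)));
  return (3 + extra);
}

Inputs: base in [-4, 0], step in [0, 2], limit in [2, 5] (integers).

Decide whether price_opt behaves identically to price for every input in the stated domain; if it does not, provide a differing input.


Changes here: statement counts differ, arithmetic usage differs, local variable names differ; the full 60-point sweep finds no disagreement.
verdict: equivalent


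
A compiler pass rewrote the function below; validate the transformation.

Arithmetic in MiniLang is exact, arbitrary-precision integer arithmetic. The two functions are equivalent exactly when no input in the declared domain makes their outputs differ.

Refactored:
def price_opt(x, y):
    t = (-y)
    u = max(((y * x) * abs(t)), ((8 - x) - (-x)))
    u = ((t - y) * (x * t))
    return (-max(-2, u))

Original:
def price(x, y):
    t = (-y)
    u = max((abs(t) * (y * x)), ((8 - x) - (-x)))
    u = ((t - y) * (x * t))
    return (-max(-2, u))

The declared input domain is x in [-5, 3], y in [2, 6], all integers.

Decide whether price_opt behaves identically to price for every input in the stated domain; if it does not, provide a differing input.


Differences: same computation, different form — yet all 45 inputs agree.
verdict: equivalent


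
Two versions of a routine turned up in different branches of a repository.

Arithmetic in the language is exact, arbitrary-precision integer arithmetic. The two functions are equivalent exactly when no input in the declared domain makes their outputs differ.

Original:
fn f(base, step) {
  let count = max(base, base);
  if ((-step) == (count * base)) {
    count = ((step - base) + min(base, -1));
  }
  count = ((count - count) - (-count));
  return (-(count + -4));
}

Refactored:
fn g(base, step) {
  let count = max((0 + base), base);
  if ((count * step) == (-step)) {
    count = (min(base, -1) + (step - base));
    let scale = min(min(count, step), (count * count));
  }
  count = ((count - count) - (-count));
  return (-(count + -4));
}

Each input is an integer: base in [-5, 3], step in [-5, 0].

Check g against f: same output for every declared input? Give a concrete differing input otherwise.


Evaluate both at base=-5, step=0.
f: count=-5, then ((-step) == (count * base)) is false, then count=-5, then returns 9
g: count=-5, then ((count * step) == (-step)) is true, then count=0, then scale=0, then count=0, then returns 4
9 and 4 differ, so these are not the same function on this domain.
verdict: not equivalent; witness: base=-5, step=0
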